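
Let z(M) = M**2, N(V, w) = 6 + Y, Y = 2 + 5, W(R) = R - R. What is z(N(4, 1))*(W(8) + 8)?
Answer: 1352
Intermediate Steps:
W(R) = 0
Y = 7
N(V, w) = 13 (N(V, w) = 6 + 7 = 13)
z(N(4, 1))*(W(8) + 8) = 13**2*(0 + 8) = 169*8 = 1352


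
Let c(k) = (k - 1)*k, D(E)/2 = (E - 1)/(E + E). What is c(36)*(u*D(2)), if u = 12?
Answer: 7560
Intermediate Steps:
D(E) = (-1 + E)/E (D(E) = 2*((E - 1)/(E + E)) = 2*((-1 + E)/((2*E))) = 2*((-1 + E)*(1/(2*E))) = 2*((-1 + E)/(2*E)) = (-1 + E)/E)
c(k) = k*(-1 + k) (c(k) = (-1 + k)*k = k*(-1 + k))
c(36)*(u*D(2)) = (36*(-1 + 36))*(12*((-1 + 2)/2)) = (36*35)*(12*((½)*1)) = 1260*(12*(½)) = 1260*6 = 7560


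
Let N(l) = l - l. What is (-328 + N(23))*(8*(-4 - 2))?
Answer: 15744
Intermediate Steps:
N(l) = 0
(-328 + N(23))*(8*(-4 - 2)) = (-328 + 0)*(8*(-4 - 2)) = -2624*(-6) = -328*(-48) = 15744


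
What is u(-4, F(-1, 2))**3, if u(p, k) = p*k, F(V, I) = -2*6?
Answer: 110592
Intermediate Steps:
F(V, I) = -12
u(p, k) = k*p
u(-4, F(-1, 2))**3 = (-12*(-4))**3 = 48**3 = 110592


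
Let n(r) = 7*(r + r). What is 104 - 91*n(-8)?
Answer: 10296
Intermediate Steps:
n(r) = 14*r (n(r) = 7*(2*r) = 14*r)
104 - 91*n(-8) = 104 - 1274*(-8) = 104 - 91*(-112) = 104 + 10192 = 10296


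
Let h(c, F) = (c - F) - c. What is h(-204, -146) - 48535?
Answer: -48389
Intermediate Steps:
h(c, F) = -F
h(-204, -146) - 48535 = -1*(-146) - 48535 = 146 - 48535 = -48389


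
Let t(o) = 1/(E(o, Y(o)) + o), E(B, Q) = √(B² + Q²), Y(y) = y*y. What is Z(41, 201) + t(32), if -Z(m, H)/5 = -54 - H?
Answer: 41779199/32768 + 5*√41/32768 ≈ 1275.0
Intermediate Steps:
Y(y) = y²
Z(m, H) = 270 + 5*H (Z(m, H) = -5*(-54 - H) = 270 + 5*H)
t(o) = 1/(o + √(o² + o⁴)) (t(o) = 1/(√(o² + (o²)²) + o) = 1/(√(o² + o⁴) + o) = 1/(o + √(o² + o⁴)))
Z(41, 201) + t(32) = (270 + 5*201) + 1/(32 + √(32² + 32⁴)) = (270 + 1005) + 1/(32 + √(1024 + 1048576)) = 1275 + 1/(32 + √1049600) = 1275 + 1/(32 + 160*√41)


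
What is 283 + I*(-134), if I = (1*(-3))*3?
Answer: 1489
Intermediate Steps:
I = -9 (I = -3*3 = -9)
283 + I*(-134) = 283 - 9*(-134) = 283 + 1206 = 1489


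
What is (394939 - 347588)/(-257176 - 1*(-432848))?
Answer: 47351/175672 ≈ 0.26954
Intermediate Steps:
(394939 - 347588)/(-257176 - 1*(-432848)) = 47351/(-257176 + 432848) = 47351/175672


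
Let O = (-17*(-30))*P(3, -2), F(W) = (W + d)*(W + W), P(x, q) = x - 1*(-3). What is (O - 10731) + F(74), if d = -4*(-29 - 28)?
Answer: 37025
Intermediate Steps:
d = 228 (d = -4*(-57) = 228)
P(x, q) = 3 + x (P(x, q) = x + 3 = 3 + x)
F(W) = 2*W*(228 + W) (F(W) = (W + 228)*(W + W) = (228 + W)*(2*W) = 2*W*(228 + W))
O = 3060 (O = (-17*(-30))*(3 + 3) = 510*6 = 3060)
(O - 10731) + F(74) = (3060 - 10731) + 2*74*(228 + 74) = -7671 + 2*74*302 = -7671 + 44696 = 37025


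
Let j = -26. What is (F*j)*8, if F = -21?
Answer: 4368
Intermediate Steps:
(F*j)*8 = -21*(-26)*8 = 546*8 = 4368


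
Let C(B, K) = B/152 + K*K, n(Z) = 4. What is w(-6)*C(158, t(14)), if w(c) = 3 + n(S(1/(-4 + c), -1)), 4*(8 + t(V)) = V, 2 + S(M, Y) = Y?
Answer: 5663/38 ≈ 149.03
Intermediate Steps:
S(M, Y) = -2 + Y
t(V) = -8 + V/4
w(c) = 7 (w(c) = 3 + 4 = 7)
C(B, K) = K² + B/152 (C(B, K) = B/152 + K² = K² + B/152)
w(-6)*C(158, t(14)) = 7*((-8 + (¼)*14)² + (1/152)*158) = 7*((-8 + 7/2)² + 79/76) = 7*((-9/2)² + 79/76) = 7*(81/4 + 79/76) = 7*(809/38) = 5663/38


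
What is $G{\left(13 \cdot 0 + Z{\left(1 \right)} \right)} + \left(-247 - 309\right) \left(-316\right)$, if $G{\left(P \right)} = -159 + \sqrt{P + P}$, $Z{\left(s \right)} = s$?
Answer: $175537 + \sqrt{2} \approx 1.7554 \cdot 10^{5}$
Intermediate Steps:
$G{\left(P \right)} = -159 + \sqrt{2} \sqrt{P}$ ($G{\left(P \right)} = -159 + \sqrt{2 P} = -159 + \sqrt{2} \sqrt{P}$)
$G{\left(13 \cdot 0 + Z{\left(1 \right)} \right)} + \left(-247 - 309\right) \left(-316\right) = \left(-159 + \sqrt{2} \sqrt{13 \cdot 0 + 1}\right) + \left(-247 - 309\right) \left(-316\right) = \left(-159 + \sqrt{2} \sqrt{0 + 1}\right) - -175696 = \left(-159 + \sqrt{2} \sqrt{1}\right) + 175696 = \left(-159 + \sqrt{2} \cdot 1\right) + 175696 = \left(-159 + \sqrt{2}\right) + 175696 = 175537 + \sqrt{2}$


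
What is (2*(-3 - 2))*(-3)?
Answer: 30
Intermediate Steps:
(2*(-3 - 2))*(-3) = (2*(-5))*(-3) = -10*(-3) = 30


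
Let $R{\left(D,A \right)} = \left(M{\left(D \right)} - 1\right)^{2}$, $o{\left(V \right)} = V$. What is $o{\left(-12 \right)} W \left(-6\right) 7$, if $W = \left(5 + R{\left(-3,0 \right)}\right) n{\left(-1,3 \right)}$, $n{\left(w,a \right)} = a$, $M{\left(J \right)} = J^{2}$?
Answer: $104328$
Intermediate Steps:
$R{\left(D,A \right)} = \left(-1 + D^{2}\right)^{2}$ ($R{\left(D,A \right)} = \left(D^{2} - 1\right)^{2} = \left(-1 + D^{2}\right)^{2}$)
$W = 207$ ($W = \left(5 + \left(-1 + \left(-3\right)^{2}\right)^{2}\right) 3 = \left(5 + \left(-1 + 9\right)^{2}\right) 3 = \left(5 + 8^{2}\right) 3 = \left(5 + 64\right) 3 = 69 \cdot 3 = 207$)
$o{\left(-12 \right)} W \left(-6\right) 7 = - 12 \cdot 207 \left(-6\right) 7 = - 12 \left(\left(-1242\right) 7\right) = \left(-12\right) \left(-8694\right) = 104328$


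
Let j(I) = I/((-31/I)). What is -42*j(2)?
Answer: 168/31 ≈ 5.4194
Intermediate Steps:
j(I) = -I²/31 (j(I) = I*(-I/31) = -I²/31)
-42*j(2) = -(-42)*2²/31 = -(-42)*4/31 = -42*(-4/31) = 168/31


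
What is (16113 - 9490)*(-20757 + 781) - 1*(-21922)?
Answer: -132279126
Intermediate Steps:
(16113 - 9490)*(-20757 + 781) - 1*(-21922) = 6623*(-19976) + 21922 = -132301048 + 21922 = -132279126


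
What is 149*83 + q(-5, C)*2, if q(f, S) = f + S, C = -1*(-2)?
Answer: 12361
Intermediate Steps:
C = 2
q(f, S) = S + f
149*83 + q(-5, C)*2 = 149*83 + (2 - 5)*2 = 12367 - 3*2 = 12367 - 6 = 12361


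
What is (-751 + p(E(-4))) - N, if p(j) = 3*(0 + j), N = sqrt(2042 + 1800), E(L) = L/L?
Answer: -748 - sqrt(3842) ≈ -809.98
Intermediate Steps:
E(L) = 1
N = sqrt(3842) ≈ 61.984
p(j) = 3*j
(-751 + p(E(-4))) - N = (-751 + 3*1) - sqrt(3842) = (-751 + 3) - sqrt(3842) = -748 - sqrt(3842)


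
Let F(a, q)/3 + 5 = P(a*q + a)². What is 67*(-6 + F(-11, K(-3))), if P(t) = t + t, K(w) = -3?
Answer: 387729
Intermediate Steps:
P(t) = 2*t
F(a, q) = -15 + 3*(2*a + 2*a*q)² (F(a, q) = -15 + 3*(2*(a*q + a))² = -15 + 3*(2*(a + a*q))² = -15 + 3*(2*a + 2*a*q)²)
67*(-6 + F(-11, K(-3))) = 67*(-6 + (-15 + 12*(-11)²*(1 - 3)²)) = 67*(-6 + (-15 + 12*121*(-2)²)) = 67*(-6 + (-15 + 12*121*4)) = 67*(-6 + (-15 + 5808)) = 67*(-6 + 5793) = 67*5787 = 387729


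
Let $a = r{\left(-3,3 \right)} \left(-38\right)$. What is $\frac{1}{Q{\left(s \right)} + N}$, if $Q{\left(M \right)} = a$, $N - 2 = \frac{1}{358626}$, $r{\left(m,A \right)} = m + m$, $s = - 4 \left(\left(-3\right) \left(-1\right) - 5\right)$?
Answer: $\frac{358626}{82483981} \approx 0.0043478$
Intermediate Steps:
$s = 8$ ($s = - 4 \left(3 - 5\right) = \left(-4\right) \left(-2\right) = 8$)
$r{\left(m,A \right)} = 2 m$
$N = \frac{717253}{358626}$ ($N = 2 + \frac{1}{358626} = \frac{717253}{358626} \approx 2.0$)
$a = 228$ ($a = 2 \left(-3\right) \left(-38\right) = \left(-6\right) \left(-38\right) = 228$)
$Q{\left(M \right)} = 228$
$\frac{1}{Q{\left(s \right)} + N} = \frac{1}{228 + \frac{717253}{358626}} = \frac{1}{\frac{82483981}{358626}} = \frac{358626}{82483981}$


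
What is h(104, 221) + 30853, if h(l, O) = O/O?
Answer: 30854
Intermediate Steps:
h(l, O) = 1
h(104, 221) + 30853 = 1 + 30853 = 30854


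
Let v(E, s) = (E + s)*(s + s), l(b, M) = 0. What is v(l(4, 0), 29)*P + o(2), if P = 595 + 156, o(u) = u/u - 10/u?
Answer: 1263178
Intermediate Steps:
o(u) = 1 - 10/u
P = 751
v(E, s) = 2*s*(E + s) (v(E, s) = (E + s)*(2*s) = 2*s*(E + s))
v(l(4, 0), 29)*P + o(2) = (2*29*(0 + 29))*751 + (-10 + 2)/2 = (2*29*29)*751 + (1/2)*(-8) = 1682*751 - 4 = 1263182 - 4 = 1263178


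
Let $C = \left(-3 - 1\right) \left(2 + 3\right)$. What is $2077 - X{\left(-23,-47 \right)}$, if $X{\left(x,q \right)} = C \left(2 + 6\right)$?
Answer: $2237$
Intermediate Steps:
$C = -20$ ($C = \left(-4\right) 5 = -20$)
$X{\left(x,q \right)} = -160$ ($X{\left(x,q \right)} = - 20 \left(2 + 6\right) = \left(-20\right) 8 = -160$)
$2077 - X{\left(-23,-47 \right)} = 2077 - -160 = 2077 + 160 = 2237$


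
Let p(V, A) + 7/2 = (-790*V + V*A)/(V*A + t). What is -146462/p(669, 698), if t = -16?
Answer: 2973471524/73733 ≈ 40328.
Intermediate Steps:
p(V, A) = -7/2 + (-790*V + A*V)/(-16 + A*V) (p(V, A) = -7/2 + (-790*V + V*A)/(V*A - 16) = -7/2 + (-790*V + A*V)/(A*V - 16) = -7/2 + (-790*V + A*V)/(-16 + A*V))
-146462/p(669, 698) = -146462*2*(-16 + 698*669)/(112 - 1580*669 - 5*698*669) = -146462*2*(-16 + 466962)/(112 - 1057020 - 2334810) = -146462/((½)*(-3391718)/466946) = -146462/((½)*(1/466946)*(-3391718)) = -146462/(-73733/20302) = -146462*(-20302/73733) = 2973471524/73733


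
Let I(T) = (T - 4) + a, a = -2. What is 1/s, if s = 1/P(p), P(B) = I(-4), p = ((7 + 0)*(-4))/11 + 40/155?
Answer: -10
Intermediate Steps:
I(T) = -6 + T (I(T) = (T - 4) - 2 = (-4 + T) - 2 = -6 + T)
p = -780/341 (p = (7*(-4))*(1/11) + 40*(1/155) = -28*1/11 + 8/31 = -28/11 + 8/31 = -780/341 ≈ -2.2874)
P(B) = -10 (P(B) = -6 - 4 = -10)
s = -⅒ (s = 1/(-10) = -⅒ ≈ -0.10000)
1/s = 1/(-⅒) = -10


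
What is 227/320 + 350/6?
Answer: 56681/960 ≈ 59.043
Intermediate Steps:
227/320 + 350/6 = 227*(1/320) + 350*(⅙) = 227/320 + 175/3 = 56681/960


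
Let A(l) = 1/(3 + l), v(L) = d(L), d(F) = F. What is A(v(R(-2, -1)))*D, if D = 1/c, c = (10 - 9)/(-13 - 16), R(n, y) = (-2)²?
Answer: -29/7 ≈ -4.1429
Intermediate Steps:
R(n, y) = 4
v(L) = L
c = -1/29 (c = 1/(-29) = 1*(-1/29) = -1/29 ≈ -0.034483)
D = -29 (D = 1/(-1/29) = -29)
A(v(R(-2, -1)))*D = -29/(3 + 4) = -29/7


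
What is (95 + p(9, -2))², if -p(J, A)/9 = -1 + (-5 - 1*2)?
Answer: 27889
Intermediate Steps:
p(J, A) = 72 (p(J, A) = -9*(-1 + (-5 - 1*2)) = -9*(-1 + (-5 - 2)) = -9*(-1 - 7) = -9*(-8) = 72)
(95 + p(9, -2))² = (95 + 72)² = 167² = 27889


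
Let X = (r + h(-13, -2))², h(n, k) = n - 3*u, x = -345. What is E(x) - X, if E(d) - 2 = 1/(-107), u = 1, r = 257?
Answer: -6214454/107 ≈ -58079.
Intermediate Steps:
h(n, k) = -3 + n (h(n, k) = n - 3*1 = n - 3 = -3 + n)
E(d) = 213/107 (E(d) = 2 + 1/(-107) = 2 - 1/107 = 213/107)
X = 58081 (X = (257 + (-3 - 13))² = (257 - 16)² = 241² = 58081)
E(x) - X = 213/107 - 1*58081 = 213/107 - 58081 = -6214454/107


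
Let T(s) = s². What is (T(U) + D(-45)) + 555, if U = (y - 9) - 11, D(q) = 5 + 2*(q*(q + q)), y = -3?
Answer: 9189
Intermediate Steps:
D(q) = 5 + 4*q² (D(q) = 5 + 2*(q*(2*q)) = 5 + 2*(2*q²) = 5 + 4*q²)
U = -23 (U = (-3 - 9) - 11 = -12 - 11 = -23)
(T(U) + D(-45)) + 555 = ((-23)² + (5 + 4*(-45)²)) + 555 = (529 + (5 + 4*2025)) + 555 = (529 + (5 + 8100)) + 555 = (529 + 8105) + 555 = 8634 + 555 = 9189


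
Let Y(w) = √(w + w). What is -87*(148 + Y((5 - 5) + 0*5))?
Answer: -12876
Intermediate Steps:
Y(w) = √2*√w (Y(w) = √(2*w) = √2*√w)
-87*(148 + Y((5 - 5) + 0*5)) = -87*(148 + √2*√((5 - 5) + 0*5)) = -87*(148 + √2*√(0 + 0)) = -87*(148 + √2*√0) = -87*(148 + √2*0) = -87*(148 + 0) = -87*148 = -12876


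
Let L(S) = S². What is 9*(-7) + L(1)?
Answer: -62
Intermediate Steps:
9*(-7) + L(1) = 9*(-7) + 1² = -63 + 1 = -62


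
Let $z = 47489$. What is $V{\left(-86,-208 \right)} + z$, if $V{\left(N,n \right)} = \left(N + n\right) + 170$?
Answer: $47365$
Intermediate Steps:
$V{\left(N,n \right)} = 170 + N + n$
$V{\left(-86,-208 \right)} + z = \left(170 - 86 - 208\right) + 47489 = -124 + 47489 = 47365$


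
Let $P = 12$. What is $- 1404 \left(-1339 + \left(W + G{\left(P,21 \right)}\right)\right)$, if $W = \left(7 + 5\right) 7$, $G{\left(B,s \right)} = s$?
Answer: $1732536$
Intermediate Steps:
$W = 84$ ($W = 12 \cdot 7 = 84$)
$- 1404 \left(-1339 + \left(W + G{\left(P,21 \right)}\right)\right) = - 1404 \left(-1339 + \left(84 + 21\right)\right) = - 1404 \left(-1339 + 105\right) = \left(-1404\right) \left(-1234\right) = 1732536$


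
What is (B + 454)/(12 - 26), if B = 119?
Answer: -573/14 ≈ -40.929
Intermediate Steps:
(B + 454)/(12 - 26) = (119 + 454)/(12 - 26) = 573/(-14) = 573*(-1/14) = -573/14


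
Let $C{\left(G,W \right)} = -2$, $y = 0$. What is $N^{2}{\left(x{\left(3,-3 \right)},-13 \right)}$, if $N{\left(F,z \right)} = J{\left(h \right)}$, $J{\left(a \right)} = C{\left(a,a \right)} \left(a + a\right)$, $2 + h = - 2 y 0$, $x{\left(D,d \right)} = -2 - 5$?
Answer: $64$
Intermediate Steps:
$x{\left(D,d \right)} = -7$ ($x{\left(D,d \right)} = -2 - 5 = -7$)
$h = -2$ ($h = -2 + \left(-2\right) 0 \cdot 0 = -2 + 0 \cdot 0 = -2 + 0 = -2$)
$J{\left(a \right)} = - 4 a$ ($J{\left(a \right)} = - 2 \left(a + a\right) = - 2 \cdot 2 a = - 4 a$)
$N{\left(F,z \right)} = 8$ ($N{\left(F,z \right)} = \left(-4\right) \left(-2\right) = 8$)
$N^{2}{\left(x{\left(3,-3 \right)},-13 \right)} = 8^{2} = 64$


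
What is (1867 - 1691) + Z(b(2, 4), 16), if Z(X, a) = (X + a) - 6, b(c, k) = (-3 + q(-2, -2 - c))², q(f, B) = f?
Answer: 211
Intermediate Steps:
b(c, k) = 25 (b(c, k) = (-3 - 2)² = (-5)² = 25)
Z(X, a) = -6 + X + a
(1867 - 1691) + Z(b(2, 4), 16) = (1867 - 1691) + (-6 + 25 + 16) = 176 + 35 = 211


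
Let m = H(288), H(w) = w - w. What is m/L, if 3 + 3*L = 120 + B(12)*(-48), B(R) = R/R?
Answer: 0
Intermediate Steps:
H(w) = 0
B(R) = 1
m = 0
L = 23 (L = -1 + (120 + 1*(-48))/3 = -1 + (120 - 48)/3 = -1 + (⅓)*72 = -1 + 24 = 23)
m/L = 0/23 = 0*(1/23) = 0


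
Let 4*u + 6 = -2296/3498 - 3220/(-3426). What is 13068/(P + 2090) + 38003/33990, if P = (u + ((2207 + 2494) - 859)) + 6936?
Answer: 155319487048447/72792837469110 ≈ 2.1337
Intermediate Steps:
u = -475746/332893 (u = -3/2 + (-2296/3498 - 3220/(-3426))/4 = -3/2 + (-2296*1/3498 - 3220*(-1/3426))/4 = -3/2 + (-1148/1749 + 1610/1713)/4 = -3/2 + (¼)*(94374/332893) = -3/2 + 47187/665786 = -475746/332893 ≈ -1.4291)
P = 3587445008/332893 (P = (-475746/332893 + ((2207 + 2494) - 859)) + 6936 = (-475746/332893 + (4701 - 859)) + 6936 = (-475746/332893 + 3842) + 6936 = 1278499160/332893 + 6936 = 3587445008/332893 ≈ 10777.)
13068/(P + 2090) + 38003/33990 = 13068/(3587445008/332893 + 2090) + 38003/33990 = 13068/(4283191378/332893) + 38003*(1/33990) = 13068*(332893/4283191378) + 38003/33990 = 2175122862/2141595689 + 38003/33990 = 155319487048447/72792837469110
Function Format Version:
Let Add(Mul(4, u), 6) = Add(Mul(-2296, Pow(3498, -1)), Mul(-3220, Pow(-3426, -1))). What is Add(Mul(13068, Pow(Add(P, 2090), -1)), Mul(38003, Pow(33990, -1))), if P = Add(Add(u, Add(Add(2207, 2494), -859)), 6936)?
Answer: Rational(155319487048447, 72792837469110) ≈ 2.1337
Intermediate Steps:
u = Rational(-475746, 332893) (u = Add(Rational(-3, 2), Mul(Rational(1, 4), Add(Mul(-2296, Pow(3498, -1)), Mul(-3220, Pow(-3426, -1))))) = Add(Rational(-3, 2), Mul(Rational(1, 4), Add(Mul(-2296, Rational(1, 3498)), Mul(-3220, Rational(-1, 3426))))) = Add(Rational(-3, 2), Mul(Rational(1, 4), Add(Rational(-1148, 1749), Rational(1610, 1713)))) = Add(Rational(-3, 2), Mul(Rational(1, 4), Rational(94374, 332893))) = Add(Rational(-3, 2), Rational(47187, 665786)) = Rational(-475746, 332893) ≈ -1.4291)
P = Rational(3587445008, 332893) (P = Add(Add(Rational(-475746, 332893), Add(Add(2207, 2494), -859)), 6936) = Add(Add(Rational(-475746, 332893), Add(4701, -859)), 6936) = Add(Add(Rational(-475746, 332893), 3842), 6936) = Add(Rational(1278499160, 332893), 6936) = Rational(3587445008, 332893) ≈ 10777.)
Add(Mul(13068, Pow(Add(P, 2090), -1)), Mul(38003, Pow(33990, -1))) = Add(Mul(13068, Pow(Add(Rational(3587445008, 332893), 2090), -1)), Mul(38003, Pow(33990, -1))) = Add(Mul(13068, Pow(Rational(4283191378, 332893), -1)), Mul(38003, Rational(1, 33990))) = Add(Mul(13068, Rational(332893, 4283191378)), Rational(38003, 33990)) = Add(Rational(2175122862, 2141595689), Rational(38003, 33990)) = Rational(155319487048447, 72792837469110)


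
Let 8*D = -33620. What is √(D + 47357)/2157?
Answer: √172618/4314 ≈ 0.096308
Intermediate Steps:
D = -8405/2 (D = (⅛)*(-33620) = -8405/2 ≈ -4202.5)
√(D + 47357)/2157 = √(-8405/2 + 47357)/2157 = √(86309/2)*(1/2157) = (√172618/2)*(1/2157) = √172618/4314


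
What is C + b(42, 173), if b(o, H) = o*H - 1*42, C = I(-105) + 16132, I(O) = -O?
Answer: 23461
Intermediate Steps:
C = 16237 (C = -1*(-105) + 16132 = 105 + 16132 = 16237)
b(o, H) = -42 + H*o (b(o, H) = H*o - 42 = -42 + H*o)
C + b(42, 173) = 16237 + (-42 + 173*42) = 16237 + (-42 + 7266) = 16237 + 7224 = 23461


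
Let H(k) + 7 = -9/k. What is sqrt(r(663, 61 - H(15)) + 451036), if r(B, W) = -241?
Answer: sqrt(450795) ≈ 671.41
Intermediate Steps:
H(k) = -7 - 9/k
sqrt(r(663, 61 - H(15)) + 451036) = sqrt(-241 + 451036) = sqrt(450795)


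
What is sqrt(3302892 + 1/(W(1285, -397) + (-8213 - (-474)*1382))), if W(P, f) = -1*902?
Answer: sqrt(1378149120354926381)/645953 ≈ 1817.4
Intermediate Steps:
W(P, f) = -902
sqrt(3302892 + 1/(W(1285, -397) + (-8213 - (-474)*1382))) = sqrt(3302892 + 1/(-902 + (-8213 - (-474)*1382))) = sqrt(3302892 + 1/(-902 + (-8213 - 1*(-655068)))) = sqrt(3302892 + 1/(-902 + (-8213 + 655068))) = sqrt(3302892 + 1/(-902 + 646855)) = sqrt(3302892 + 1/645953) = sqrt(2133512996077/645953) = sqrt(1378149120354926381)/645953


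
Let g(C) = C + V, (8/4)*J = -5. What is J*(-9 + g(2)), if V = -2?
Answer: 45/2 ≈ 22.500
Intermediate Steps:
J = -5/2 (J = (½)*(-5) = -5/2 ≈ -2.5000)
g(C) = -2 + C (g(C) = C - 2 = -2 + C)
J*(-9 + g(2)) = -5*(-9 + (-2 + 2))/2 = -5*(-9 + 0)/2 = -5/2*(-9) = 45/2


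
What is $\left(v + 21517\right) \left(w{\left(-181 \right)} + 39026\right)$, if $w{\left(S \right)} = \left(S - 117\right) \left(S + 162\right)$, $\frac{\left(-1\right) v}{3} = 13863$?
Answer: $-896977536$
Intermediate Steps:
$v = -41589$ ($v = \left(-3\right) 13863 = -41589$)
$w{\left(S \right)} = \left(-117 + S\right) \left(162 + S\right)$
$\left(v + 21517\right) \left(w{\left(-181 \right)} + 39026\right) = \left(-41589 + 21517\right) \left(\left(-18954 + \left(-181\right)^{2} + 45 \left(-181\right)\right) + 39026\right) = - 20072 \left(\left(-18954 + 32761 - 8145\right) + 39026\right) = - 20072 \left(5662 + 39026\right) = \left(-20072\right) 44688 = -896977536$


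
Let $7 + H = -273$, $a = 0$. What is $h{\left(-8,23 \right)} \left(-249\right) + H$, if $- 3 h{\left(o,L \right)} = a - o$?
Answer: $384$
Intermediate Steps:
$h{\left(o,L \right)} = \frac{o}{3}$ ($h{\left(o,L \right)} = - \frac{0 - o}{3} = - \frac{\left(-1\right) o}{3} = \frac{o}{3}$)
$H = -280$ ($H = -7 - 273 = -280$)
$h{\left(-8,23 \right)} \left(-249\right) + H = \frac{1}{3} \left(-8\right) \left(-249\right) - 280 = \left(- \frac{8}{3}\right) \left(-249\right) - 280 = 664 - 280 = 384$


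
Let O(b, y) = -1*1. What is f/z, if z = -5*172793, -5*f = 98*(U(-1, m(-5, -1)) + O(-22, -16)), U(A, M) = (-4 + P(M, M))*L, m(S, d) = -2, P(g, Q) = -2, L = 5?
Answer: -3038/4319825 ≈ -0.00070327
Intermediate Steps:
O(b, y) = -1
U(A, M) = -30 (U(A, M) = (-4 - 2)*5 = -6*5 = -30)
f = 3038/5 (f = -98*(-30 - 1)/5 = -98*(-31)/5 = -1/5*(-3038) = 3038/5 ≈ 607.60)
z = -863965
f/z = (3038/5)/(-863965) = (3038/5)*(-1/863965) = -3038/4319825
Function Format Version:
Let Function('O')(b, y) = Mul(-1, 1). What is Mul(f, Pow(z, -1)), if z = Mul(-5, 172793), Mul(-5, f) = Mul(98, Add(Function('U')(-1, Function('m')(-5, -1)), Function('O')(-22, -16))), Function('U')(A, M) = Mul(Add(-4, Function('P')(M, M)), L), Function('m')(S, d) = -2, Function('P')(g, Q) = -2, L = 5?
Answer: Rational(-3038, 4319825) ≈ -0.00070327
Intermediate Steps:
Function('O')(b, y) = -1
Function('U')(A, M) = -30 (Function('U')(A, M) = Mul(Add(-4, -2), 5) = Mul(-6, 5) = -30)
f = Rational(3038, 5) (f = Mul(Rational(-1, 5), Mul(98, Add(-30, -1))) = Mul(Rational(-1, 5), Mul(98, -31)) = Mul(Rational(-1, 5), -3038) = Rational(3038, 5) ≈ 607.60)
z = -863965
Mul(f, Pow(z, -1)) = Mul(Rational(3038, 5), Pow(-863965, -1)) = Mul(Rational(3038, 5), Rational(-1, 863965)) = Rational(-3038, 4319825)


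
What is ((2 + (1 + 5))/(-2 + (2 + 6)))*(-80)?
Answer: -320/3 ≈ -106.67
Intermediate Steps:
((2 + (1 + 5))/(-2 + (2 + 6)))*(-80) = ((2 + 6)/(-2 + 8))*(-80) = (8/6)*(-80) = (8*(1/6))*(-80) = (4/3)*(-80) = -320/3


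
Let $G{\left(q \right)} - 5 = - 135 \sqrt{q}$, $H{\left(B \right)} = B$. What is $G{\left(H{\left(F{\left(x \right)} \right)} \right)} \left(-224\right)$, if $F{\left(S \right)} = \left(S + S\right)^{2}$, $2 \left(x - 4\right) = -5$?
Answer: $89600$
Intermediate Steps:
$x = \frac{3}{2}$ ($x = 4 + \frac{1}{2} \left(-5\right) = 4 - \frac{5}{2} = \frac{3}{2} \approx 1.5$)
$F{\left(S \right)} = 4 S^{2}$ ($F{\left(S \right)} = \left(2 S\right)^{2} = 4 S^{2}$)
$G{\left(q \right)} = 5 - 135 \sqrt{q}$
$G{\left(H{\left(F{\left(x \right)} \right)} \right)} \left(-224\right) = \left(5 - 135 \sqrt{4 \left(\frac{3}{2}\right)^{2}}\right) \left(-224\right) = \left(5 - 135 \sqrt{4 \cdot \frac{9}{4}}\right) \left(-224\right) = \left(5 - 135 \sqrt{9}\right) \left(-224\right) = \left(5 - 405\right) \left(-224\right) = \left(-400\right) \left(-224\right) = 89600$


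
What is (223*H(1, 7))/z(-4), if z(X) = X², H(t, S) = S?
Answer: 1561/16 ≈ 97.563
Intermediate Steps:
(223*H(1, 7))/z(-4) = (223*7)/((-4)²) = 1561/16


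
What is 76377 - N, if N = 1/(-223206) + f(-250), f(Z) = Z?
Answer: 17103606163/223206 ≈ 76627.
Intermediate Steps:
N = -55801501/223206 (N = 1/(-223206) - 250 = -1/223206 - 250 = -55801501/223206 ≈ -250.00)
76377 - N = 76377 - 1*(-55801501/223206) = 76377 + 55801501/223206 = 17103606163/223206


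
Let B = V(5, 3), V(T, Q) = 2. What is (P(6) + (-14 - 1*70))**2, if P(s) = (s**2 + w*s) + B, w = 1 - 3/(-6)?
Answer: 1369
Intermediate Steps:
w = 3/2 (w = 1 - 3*(-1/6) = 1 + 1/2 = 3/2 ≈ 1.5000)
B = 2
P(s) = 2 + s**2 + 3*s/2 (P(s) = (s**2 + 3*s/2) + 2 = 2 + s**2 + 3*s/2)
(P(6) + (-14 - 1*70))**2 = ((2 + 6**2 + (3/2)*6) + (-14 - 1*70))**2 = ((2 + 36 + 9) + (-14 - 70))**2 = (47 - 84)**2 = (-37)**2 = 1369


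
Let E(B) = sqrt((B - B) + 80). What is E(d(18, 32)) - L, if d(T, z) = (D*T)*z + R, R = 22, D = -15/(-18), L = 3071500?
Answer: -3071500 + 4*sqrt(5) ≈ -3.0715e+6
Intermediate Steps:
D = 5/6 (D = -15*(-1/18) = 5/6 ≈ 0.83333)
d(T, z) = 22 + 5*T*z/6 (d(T, z) = (5*T/6)*z + 22 = 5*T*z/6 + 22 = 22 + 5*T*z/6)
E(B) = 4*sqrt(5) (E(B) = sqrt(0 + 80) = sqrt(80) = 4*sqrt(5))
E(d(18, 32)) - L = 4*sqrt(5) - 1*3071500 = 4*sqrt(5) - 3071500 = -3071500 + 4*sqrt(5)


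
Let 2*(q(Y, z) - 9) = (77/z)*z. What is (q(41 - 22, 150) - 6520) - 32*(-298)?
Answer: 6127/2 ≈ 3063.5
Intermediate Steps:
q(Y, z) = 95/2 (q(Y, z) = 9 + ((77/z)*z)/2 = 9 + (½)*77 = 9 + 77/2 = 95/2)
(q(41 - 22, 150) - 6520) - 32*(-298) = (95/2 - 6520) - 32*(-298) = -12945/2 + 9536 = 6127/2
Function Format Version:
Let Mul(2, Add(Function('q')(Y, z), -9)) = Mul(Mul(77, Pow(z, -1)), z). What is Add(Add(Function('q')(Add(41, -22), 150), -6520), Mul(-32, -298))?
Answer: Rational(6127, 2) ≈ 3063.5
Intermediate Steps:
Function('q')(Y, z) = Rational(95, 2) (Function('q')(Y, z) = Add(9, Mul(Rational(1, 2), Mul(Mul(77, Pow(z, -1)), z))) = Add(9, Mul(Rational(1, 2), 77)) = Add(9, Rational(77, 2)) = Rational(95, 2))
Add(Add(Function('q')(Add(41, -22), 150), -6520), Mul(-32, -298)) = Add(Add(Rational(95, 2), -6520), Mul(-32, -298)) = Add(Rational(-12945, 2), 9536) = Rational(6127, 2)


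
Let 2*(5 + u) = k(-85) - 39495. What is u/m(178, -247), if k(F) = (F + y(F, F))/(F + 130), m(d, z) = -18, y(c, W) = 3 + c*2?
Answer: 65851/60 ≈ 1097.5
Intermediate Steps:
y(c, W) = 3 + 2*c
k(F) = (3 + 3*F)/(130 + F) (k(F) = (F + (3 + 2*F))/(F + 130) = (3 + 3*F)/(130 + F))
u = -197553/10 (u = -5 + (3*(1 - 85)/(130 - 85) - 39495)/2 = -5 + (3*(-84)/45 - 39495)/2 = -5 + (3*(1/45)*(-84) - 39495)/2 = -5 + (-28/5 - 39495)/2 = -5 + (1/2)*(-197503/5) = -5 - 197503/10 = -197553/10 ≈ -19755.)
u/m(178, -247) = -197553/10/(-18) = -197553/10*(-1/18) = 65851/60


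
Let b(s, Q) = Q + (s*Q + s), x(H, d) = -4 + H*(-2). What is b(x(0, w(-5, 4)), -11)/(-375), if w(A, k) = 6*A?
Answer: -29/375 ≈ -0.077333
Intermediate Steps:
x(H, d) = -4 - 2*H
b(s, Q) = Q + s + Q*s (b(s, Q) = Q + (Q*s + s) = Q + (s + Q*s) = Q + s + Q*s)
b(x(0, w(-5, 4)), -11)/(-375) = (-11 + (-4 - 2*0) - 11*(-4 - 2*0))/(-375) = (-11 + (-4 + 0) - 11*(-4 + 0))*(-1/375) = (-11 - 4 - 11*(-4))*(-1/375) = (-11 - 4 + 44)*(-1/375) = 29*(-1/375) = -29/375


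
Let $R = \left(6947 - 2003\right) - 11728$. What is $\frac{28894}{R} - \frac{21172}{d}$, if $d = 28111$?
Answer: $- \frac{477935041}{95352512} \approx -5.0123$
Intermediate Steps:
$R = -6784$ ($R = 4944 - 11728 = -6784$)
$\frac{28894}{R} - \frac{21172}{d} = \frac{28894}{-6784} - \frac{21172}{28111} = 28894 \left(- \frac{1}{6784}\right) - \frac{21172}{28111} = - \frac{14447}{3392} - \frac{21172}{28111} = - \frac{477935041}{95352512}$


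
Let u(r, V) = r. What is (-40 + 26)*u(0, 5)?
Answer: 0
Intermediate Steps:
(-40 + 26)*u(0, 5) = (-40 + 26)*0 = -14*0 = 0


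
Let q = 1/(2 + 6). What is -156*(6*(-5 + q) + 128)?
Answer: -15405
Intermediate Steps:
q = ⅛ (q = 1/8 = ⅛ ≈ 0.12500)
-156*(6*(-5 + q) + 128) = -156*(6*(-5 + ⅛) + 128) = -156*(6*(-39/8) + 128) = -156*(-117/4 + 128) = -156*395/4 = -15405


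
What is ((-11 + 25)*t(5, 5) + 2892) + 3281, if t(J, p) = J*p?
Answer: 6523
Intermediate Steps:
((-11 + 25)*t(5, 5) + 2892) + 3281 = ((-11 + 25)*(5*5) + 2892) + 3281 = (14*25 + 2892) + 3281 = (350 + 2892) + 3281 = 3242 + 3281 = 6523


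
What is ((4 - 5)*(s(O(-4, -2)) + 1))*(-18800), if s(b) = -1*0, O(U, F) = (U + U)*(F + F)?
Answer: 18800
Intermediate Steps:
O(U, F) = 4*F*U (O(U, F) = (2*U)*(2*F) = 4*F*U)
s(b) = 0
((4 - 5)*(s(O(-4, -2)) + 1))*(-18800) = ((4 - 5)*(0 + 1))*(-18800) = -1*1*(-18800) = -1*(-18800) = 18800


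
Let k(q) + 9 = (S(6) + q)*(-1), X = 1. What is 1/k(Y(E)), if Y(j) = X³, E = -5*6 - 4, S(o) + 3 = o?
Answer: -1/13 ≈ -0.076923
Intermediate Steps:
S(o) = -3 + o
E = -34 (E = -30 - 4 = -34)
Y(j) = 1 (Y(j) = 1³ = 1)
k(q) = -12 - q (k(q) = -9 + ((-3 + 6) + q)*(-1) = -9 + (3 + q)*(-1) = -9 + (-3 - q) = -12 - q)
1/k(Y(E)) = 1/(-12 - 1*1) = 1/(-12 - 1) = 1/(-13) = -1/13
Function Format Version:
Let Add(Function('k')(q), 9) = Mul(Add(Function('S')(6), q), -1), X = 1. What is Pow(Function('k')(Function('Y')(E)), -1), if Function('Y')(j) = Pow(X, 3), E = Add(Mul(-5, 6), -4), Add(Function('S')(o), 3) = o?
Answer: Rational(-1, 13) ≈ -0.076923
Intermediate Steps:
Function('S')(o) = Add(-3, o)
E = -34 (E = Add(-30, -4) = -34)
Function('Y')(j) = 1 (Function('Y')(j) = Pow(1, 3) = 1)
Function('k')(q) = Add(-12, Mul(-1, q)) (Function('k')(q) = Add(-9, Mul(Add(Add(-3, 6), q), -1)) = Add(-9, Mul(Add(3, q), -1)) = Add(-9, Add(-3, Mul(-1, q))) = Add(-12, Mul(-1, q)))
Pow(Function('k')(Function('Y')(E)), -1) = Pow(Add(-12, Mul(-1, 1)), -1) = Pow(Add(-12, -1), -1) = Pow(-13, -1) = Rational(-1, 13)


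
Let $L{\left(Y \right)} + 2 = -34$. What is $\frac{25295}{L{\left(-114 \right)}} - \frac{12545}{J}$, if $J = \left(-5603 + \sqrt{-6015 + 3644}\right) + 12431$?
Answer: $\frac{5 \left(- 5059 \sqrt{2371} + 34633176 i\right)}{36 \left(\sqrt{2371} - 6828 i\right)} \approx -704.48 + 0.013102 i$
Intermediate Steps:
$L{\left(Y \right)} = -36$ ($L{\left(Y \right)} = -2 - 34 = -36$)
$J = 6828 + i \sqrt{2371}$ ($J = \left(-5603 + \sqrt{-2371}\right) + 12431 = \left(-5603 + i \sqrt{2371}\right) + 12431 = 6828 + i \sqrt{2371} \approx 6828.0 + 48.693 i$)
$\frac{25295}{L{\left(-114 \right)}} - \frac{12545}{J} = \frac{25295}{-36} - \frac{12545}{6828 + i \sqrt{2371}} = 25295 \left(- \frac{1}{36}\right) - \frac{12545}{6828 + i \sqrt{2371}} = - \frac{25295}{36} - \frac{12545}{6828 + i \sqrt{2371}}$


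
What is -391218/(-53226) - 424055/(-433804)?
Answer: 32047114117/3848275284 ≈ 8.3277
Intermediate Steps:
-391218/(-53226) - 424055/(-433804) = -391218*(-1/53226) - 424055*(-1/433804) = 65203/8871 + 424055/433804 = 32047114117/3848275284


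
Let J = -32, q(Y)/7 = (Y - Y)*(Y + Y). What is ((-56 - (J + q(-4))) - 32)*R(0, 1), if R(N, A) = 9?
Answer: -504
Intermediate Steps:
q(Y) = 0 (q(Y) = 7*((Y - Y)*(Y + Y)) = 7*(0*(2*Y)) = 7*0 = 0)
((-56 - (J + q(-4))) - 32)*R(0, 1) = ((-56 - (-32 + 0)) - 32)*9 = ((-56 - 1*(-32)) - 32)*9 = ((-56 + 32) - 32)*9 = (-24 - 32)*9 = -56*9 = -504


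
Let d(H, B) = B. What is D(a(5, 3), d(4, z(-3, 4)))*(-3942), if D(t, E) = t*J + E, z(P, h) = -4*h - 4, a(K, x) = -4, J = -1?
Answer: 63072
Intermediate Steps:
z(P, h) = -4 - 4*h
D(t, E) = E - t (D(t, E) = t*(-1) + E = -t + E = E - t)
D(a(5, 3), d(4, z(-3, 4)))*(-3942) = ((-4 - 4*4) - 1*(-4))*(-3942) = ((-4 - 16) + 4)*(-3942) = (-20 + 4)*(-3942) = -16*(-3942) = 63072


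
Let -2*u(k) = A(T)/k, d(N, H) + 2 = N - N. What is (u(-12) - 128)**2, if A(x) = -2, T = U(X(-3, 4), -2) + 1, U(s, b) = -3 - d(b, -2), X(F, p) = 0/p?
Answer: 2362369/144 ≈ 16405.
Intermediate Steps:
d(N, H) = -2 (d(N, H) = -2 + (N - N) = -2 + 0 = -2)
X(F, p) = 0
U(s, b) = -1 (U(s, b) = -3 - 1*(-2) = -3 + 2 = -1)
T = 0 (T = -1 + 1 = 0)
u(k) = 1/k (u(k) = -(-1)/k = 1/k)
(u(-12) - 128)**2 = (1/(-12) - 128)**2 = (-1/12 - 128)**2 = (-1537/12)**2 = 2362369/144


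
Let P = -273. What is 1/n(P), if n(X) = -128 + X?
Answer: -1/401 ≈ -0.0024938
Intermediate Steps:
1/n(P) = 1/(-128 - 273) = 1/(-401) = -1/401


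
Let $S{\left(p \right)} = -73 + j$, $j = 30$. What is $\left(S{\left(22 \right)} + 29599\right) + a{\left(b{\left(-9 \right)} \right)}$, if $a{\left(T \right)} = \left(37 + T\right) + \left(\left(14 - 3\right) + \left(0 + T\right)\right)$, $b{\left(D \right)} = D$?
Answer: $29586$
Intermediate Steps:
$S{\left(p \right)} = -43$ ($S{\left(p \right)} = -73 + 30 = -43$)
$a{\left(T \right)} = 48 + 2 T$ ($a{\left(T \right)} = \left(37 + T\right) + \left(11 + T\right) = 48 + 2 T$)
$\left(S{\left(22 \right)} + 29599\right) + a{\left(b{\left(-9 \right)} \right)} = \left(-43 + 29599\right) + \left(48 + 2 \left(-9\right)\right) = 29556 + \left(48 - 18\right) = 29556 + 30 = 29586$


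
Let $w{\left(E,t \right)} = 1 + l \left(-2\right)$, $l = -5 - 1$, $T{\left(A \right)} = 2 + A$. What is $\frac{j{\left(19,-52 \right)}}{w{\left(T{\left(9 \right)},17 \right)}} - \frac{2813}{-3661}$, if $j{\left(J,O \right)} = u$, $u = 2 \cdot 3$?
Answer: $\frac{58535}{47593} \approx 1.2299$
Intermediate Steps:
$l = -6$
$u = 6$
$j{\left(J,O \right)} = 6$
$w{\left(E,t \right)} = 13$ ($w{\left(E,t \right)} = 1 - -12 = 1 + 12 = 13$)
$\frac{j{\left(19,-52 \right)}}{w{\left(T{\left(9 \right)},17 \right)}} - \frac{2813}{-3661} = \frac{6}{13} - \frac{2813}{-3661} = 6 \cdot \frac{1}{13} - - \frac{2813}{3661} = \frac{6}{13} + \frac{2813}{3661} = \frac{58535}{47593}$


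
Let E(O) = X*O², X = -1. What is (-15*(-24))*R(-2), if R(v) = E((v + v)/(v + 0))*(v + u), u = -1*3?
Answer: 7200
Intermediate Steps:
u = -3
E(O) = -O²
R(v) = 12 - 4*v (R(v) = (-((v + v)/(v + 0))²)*(v - 3) = (-((2*v)/v)²)*(-3 + v) = (-1*2²)*(-3 + v) = (-1*4)*(-3 + v) = -4*(-3 + v) = 12 - 4*v)
(-15*(-24))*R(-2) = (-15*(-24))*(12 - 4*(-2)) = 360*(12 + 8) = 360*20 = 7200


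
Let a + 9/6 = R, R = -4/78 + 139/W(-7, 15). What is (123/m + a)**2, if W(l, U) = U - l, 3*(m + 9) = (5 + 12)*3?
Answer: 4778542129/11778624 ≈ 405.70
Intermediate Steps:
m = 8 (m = -9 + ((5 + 12)*3)/3 = -9 + (17*3)/3 = -9 + (1/3)*51 = -9 + 17 = 8)
R = 5377/858 (R = -4/78 + 139/(15 - 1*(-7)) = -4*1/78 + 139/(15 + 7) = -2/39 + 139/22 = 5377/858 ≈ 6.2669)
a = 2045/429 (a = -3/2 + 5377/858 = 2045/429 ≈ 4.7669)
(123/m + a)**2 = (123/8 + 2045/429)**2 = (69127/3432)**2 = 4778542129/11778624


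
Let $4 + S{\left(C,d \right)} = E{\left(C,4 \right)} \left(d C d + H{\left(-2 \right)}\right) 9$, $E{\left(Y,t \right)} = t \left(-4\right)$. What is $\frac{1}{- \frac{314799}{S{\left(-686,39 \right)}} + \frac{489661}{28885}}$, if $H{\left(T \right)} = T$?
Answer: $\frac{4339992855980}{73562838547313} \approx 0.058997$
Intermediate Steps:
$E{\left(Y,t \right)} = - 4 t$
$S{\left(C,d \right)} = 284 - 144 C d^{2}$ ($S{\left(C,d \right)} = -4 + \left(-4\right) 4 \left(d C d - 2\right) 9 = -4 + - 16 \left(C d d - 2\right) 9 = -4 + - 16 \left(C d^{2} - 2\right) 9 = -4 + - 16 \left(-2 + C d^{2}\right) 9 = -4 + \left(32 - 16 C d^{2}\right) 9 = -4 - \left(-288 + 144 C d^{2}\right) = 284 - 144 C d^{2}$)
$\frac{1}{- \frac{314799}{S{\left(-686,39 \right)}} + \frac{489661}{28885}} = \frac{1}{- \frac{314799}{284 - - 98784 \cdot 39^{2}} + \frac{489661}{28885}} = \frac{1}{- \frac{314799}{284 - \left(-98784\right) 1521} + 489661 \cdot \frac{1}{28885}} = \frac{1}{- \frac{314799}{284 + 150250464} + \frac{489661}{28885}} = \frac{1}{- \frac{314799}{150250748} + \frac{489661}{28885}} = \frac{1}{\frac{73562838547313}{4339992855980}} = \frac{4339992855980}{73562838547313}$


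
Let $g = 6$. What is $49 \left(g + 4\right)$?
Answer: $490$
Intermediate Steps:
$49 \left(g + 4\right) = 49 \left(6 + 4\right) = 49 \cdot 10 = 490$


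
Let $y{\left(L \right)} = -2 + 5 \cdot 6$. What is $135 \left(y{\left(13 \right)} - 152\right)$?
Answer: $-16740$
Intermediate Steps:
$y{\left(L \right)} = 28$ ($y{\left(L \right)} = -2 + 30 = 28$)
$135 \left(y{\left(13 \right)} - 152\right) = 135 \left(28 - 152\right) = 135 \left(-124\right) = -16740$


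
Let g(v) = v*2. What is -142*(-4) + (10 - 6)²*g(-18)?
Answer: -8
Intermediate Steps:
g(v) = 2*v
-142*(-4) + (10 - 6)²*g(-18) = -142*(-4) + (10 - 6)²*(2*(-18)) = 568 + 4²*(-36) = 568 + 16*(-36) = 568 - 576 = -8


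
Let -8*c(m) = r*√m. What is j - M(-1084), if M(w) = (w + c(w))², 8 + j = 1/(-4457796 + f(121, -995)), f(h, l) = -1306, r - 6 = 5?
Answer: -41844732653391/35672816 - 5962*I*√271 ≈ -1.173e+6 - 98147.0*I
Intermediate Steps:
r = 11 (r = 6 + 5 = 11)
c(m) = -11*√m/8
j = -35672817/4459102 (j = -8 + 1/(-4457796 - 1306) = -8 + 1/(-4459102) = -8 - 1/4459102 = -35672817/4459102 ≈ -8.0000)
M(w) = (w - 11*√w/8)²
j - M(-1084) = -35672817/4459102 - (-8*(-1084) + 11*√(-1084))²/64 = -35672817/4459102 - (8672 + 11*(2*I*√271))²/64 = -35672817/4459102 - (8672 + 22*I*√271)²/64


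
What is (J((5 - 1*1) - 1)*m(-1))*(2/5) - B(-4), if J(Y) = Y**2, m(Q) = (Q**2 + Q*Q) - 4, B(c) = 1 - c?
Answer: -61/5 ≈ -12.200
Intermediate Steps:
m(Q) = -4 + 2*Q**2 (m(Q) = (Q**2 + Q**2) - 4 = 2*Q**2 - 4 = -4 + 2*Q**2)
(J((5 - 1*1) - 1)*m(-1))*(2/5) - B(-4) = (((5 - 1*1) - 1)**2*(-4 + 2*(-1)**2))*(2/5) - (1 - 1*(-4)) = (((5 - 1) - 1)**2*(-4 + 2*1))*(2*(1/5)) - (1 + 4) = ((4 - 1)**2*(-4 + 2))*(2/5) - 1*5 = (3**2*(-2))*(2/5) - 5 = (9*(-2))*(2/5) - 5 = -18*2/5 - 5 = -36/5 - 5 = -61/5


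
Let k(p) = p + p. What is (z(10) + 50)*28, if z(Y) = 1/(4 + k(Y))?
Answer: 8407/6 ≈ 1401.2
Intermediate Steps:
k(p) = 2*p
z(Y) = 1/(4 + 2*Y)
(z(10) + 50)*28 = (1/(2*(2 + 10)) + 50)*28 = ((½)/12 + 50)*28 = ((½)*(1/12) + 50)*28 = (1/24 + 50)*28 = (1201/24)*28 = 8407/6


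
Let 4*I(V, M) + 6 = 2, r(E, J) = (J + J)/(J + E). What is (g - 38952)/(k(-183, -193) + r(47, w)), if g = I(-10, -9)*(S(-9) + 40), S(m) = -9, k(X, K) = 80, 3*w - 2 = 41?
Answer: -3586436/7403 ≈ -484.46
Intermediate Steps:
w = 43/3 (w = ⅔ + (⅓)*41 = ⅔ + 41/3 = 43/3 ≈ 14.333)
r(E, J) = 2*J/(E + J) (r(E, J) = (2*J)/(E + J) = 2*J/(E + J))
I(V, M) = -1 (I(V, M) = -3/2 + (¼)*2 = -3/2 + ½ = -1)
g = -31 (g = -(-9 + 40) = -1*31 = -31)
(g - 38952)/(k(-183, -193) + r(47, w)) = (-31 - 38952)/(80 + 2*(43/3)/(47 + 43/3)) = -38983/(80 + 2*(43/3)/(184/3)) = -38983/(80 + 2*(43/3)*(3/184)) = -38983/(80 + 43/92) = -38983/7403/92 = -38983*92/7403 = -3586436/7403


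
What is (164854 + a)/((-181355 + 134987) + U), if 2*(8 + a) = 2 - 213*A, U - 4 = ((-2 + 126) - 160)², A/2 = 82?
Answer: -147381/45068 ≈ -3.2702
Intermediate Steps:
A = 164 (A = 2*82 = 164)
U = 1300 (U = 4 + ((-2 + 126) - 160)² = 4 + (124 - 160)² = 4 + (-36)² = 4 + 1296 = 1300)
a = -17473 (a = -8 + (2 - 213*164)/2 = -8 + (2 - 34932)/2 = -8 + (½)*(-34930) = -8 - 17465 = -17473)
(164854 + a)/((-181355 + 134987) + U) = (164854 - 17473)/((-181355 + 134987) + 1300) = 147381/(-46368 + 1300) = 147381/(-45068) = 147381*(-1/45068) = -147381/45068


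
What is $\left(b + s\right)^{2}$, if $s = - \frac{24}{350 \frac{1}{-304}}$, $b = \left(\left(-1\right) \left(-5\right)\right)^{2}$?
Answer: $\frac{64368529}{30625} \approx 2101.8$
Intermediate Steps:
$b = 25$ ($b = 5^{2} = 25$)
$s = \frac{3648}{175}$ ($s = - \frac{24}{350 \left(- \frac{1}{304}\right)} = - \frac{24}{- \frac{175}{152}} = \left(-24\right) \left(- \frac{152}{175}\right) = \frac{3648}{175} \approx 20.846$)
$\left(b + s\right)^{2} = \left(25 + \frac{3648}{175}\right)^{2} = \left(\frac{8023}{175}\right)^{2} = \frac{64368529}{30625}$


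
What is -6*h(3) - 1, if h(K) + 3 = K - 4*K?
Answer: 71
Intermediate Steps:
h(K) = -3 - 3*K (h(K) = -3 + (K - 4*K) = -3 - 3*K)
-6*h(3) - 1 = -6*(-3 - 3*3) - 1 = -6*(-3 - 9) - 1 = -6*(-12) - 1 = 72 - 1 = 71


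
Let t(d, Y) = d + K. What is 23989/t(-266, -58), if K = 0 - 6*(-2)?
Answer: -23989/254 ≈ -94.445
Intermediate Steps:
K = 12 (K = 0 + 12 = 12)
t(d, Y) = 12 + d (t(d, Y) = d + 12 = 12 + d)
23989/t(-266, -58) = 23989/(12 - 266) = 23989/(-254) = 23989*(-1/254) = -23989/254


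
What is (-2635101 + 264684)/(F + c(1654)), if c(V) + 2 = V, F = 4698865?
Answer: -790139/1566839 ≈ -0.50429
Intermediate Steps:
c(V) = -2 + V
(-2635101 + 264684)/(F + c(1654)) = (-2635101 + 264684)/(4698865 + (-2 + 1654)) = -2370417/(4698865 + 1652) = -2370417/4700517 = -2370417*1/4700517 = -790139/1566839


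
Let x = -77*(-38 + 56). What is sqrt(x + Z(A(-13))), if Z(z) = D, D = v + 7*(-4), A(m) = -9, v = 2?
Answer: 2*I*sqrt(353) ≈ 37.577*I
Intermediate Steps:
x = -1386 (x = -77*18 = -1386)
D = -26 (D = 2 + 7*(-4) = 2 - 28 = -26)
Z(z) = -26
sqrt(x + Z(A(-13))) = sqrt(-1386 - 26) = sqrt(-1412) = 2*I*sqrt(353)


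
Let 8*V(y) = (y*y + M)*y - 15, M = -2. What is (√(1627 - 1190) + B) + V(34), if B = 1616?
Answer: 52149/8 + √437 ≈ 6539.5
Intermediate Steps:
V(y) = -15/8 + y*(-2 + y²)/8 (V(y) = ((y*y - 2)*y - 15)/8 = ((y² - 2)*y - 15)/8 = ((-2 + y²)*y - 15)/8 = (y*(-2 + y²) - 15)/8 = (-15 + y*(-2 + y²))/8 = -15/8 + y*(-2 + y²)/8)
(√(1627 - 1190) + B) + V(34) = (√(1627 - 1190) + 1616) + (-15/8 - ¼*34 + (⅛)*34³) = (√437 + 1616) + (-15/8 - 17/2 + (⅛)*39304) = (1616 + √437) + (-15/8 - 17/2 + 4913) = (1616 + √437) + 39221/8 = 52149/8 + √437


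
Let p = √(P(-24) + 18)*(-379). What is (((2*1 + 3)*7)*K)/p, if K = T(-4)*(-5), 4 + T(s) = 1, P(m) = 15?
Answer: -175*√33/4169 ≈ -0.24114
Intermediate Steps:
T(s) = -3 (T(s) = -4 + 1 = -3)
K = 15 (K = -3*(-5) = 15)
p = -379*√33 (p = √(15 + 18)*(-379) = √33*(-379) = -379*√33 ≈ -2177.2)
(((2*1 + 3)*7)*K)/p = (((2*1 + 3)*7)*15)/((-379*√33)) = (((2 + 3)*7)*15)*(-√33/12507) = ((5*7)*15)*(-√33/12507) = (35*15)*(-√33/12507) = 525*(-√33/12507) = -175*√33/4169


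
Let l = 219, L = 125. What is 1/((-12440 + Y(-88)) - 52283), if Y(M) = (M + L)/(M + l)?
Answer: -131/8478676 ≈ -1.5451e-5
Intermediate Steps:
Y(M) = (125 + M)/(219 + M) (Y(M) = (M + 125)/(M + 219) = (125 + M)/(219 + M))
1/((-12440 + Y(-88)) - 52283) = 1/((-12440 + (125 - 88)/(219 - 88)) - 52283) = 1/((-12440 + 37/131) - 52283) = 1/(-1629603/131 - 52283) = 1/(-8478676/131) = -131/8478676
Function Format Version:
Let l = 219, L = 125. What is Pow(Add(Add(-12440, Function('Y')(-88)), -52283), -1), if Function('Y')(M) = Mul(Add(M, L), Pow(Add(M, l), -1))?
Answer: Rational(-131, 8478676) ≈ -1.5451e-5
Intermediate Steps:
Function('Y')(M) = Mul(Pow(Add(219, M), -1), Add(125, M)) (Function('Y')(M) = Mul(Add(M, 125), Pow(Add(M, 219), -1)) = Mul(Add(125, M), Pow(Add(219, M), -1)) = Mul(Pow(Add(219, M), -1), Add(125, M)))
Pow(Add(Add(-12440, Function('Y')(-88)), -52283), -1) = Pow(Add(Add(-12440, Mul(Pow(Add(219, -88), -1), Add(125, -88))), -52283), -1) = Pow(Add(Add(-12440, Mul(Pow(131, -1), 37)), -52283), -1) = Pow(Add(Add(-12440, Mul(Rational(1, 131), 37)), -52283), -1) = Pow(Add(Add(-12440, Rational(37, 131)), -52283), -1) = Pow(Add(Rational(-1629603, 131), -52283), -1) = Pow(Rational(-8478676, 131), -1) = Rational(-131, 8478676)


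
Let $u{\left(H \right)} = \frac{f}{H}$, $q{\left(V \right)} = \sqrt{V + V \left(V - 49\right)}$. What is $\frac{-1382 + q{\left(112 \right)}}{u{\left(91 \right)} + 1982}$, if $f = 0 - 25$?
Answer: $- \frac{125762}{180337} + \frac{2912 \sqrt{7}}{180337} \approx -0.65465$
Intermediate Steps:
$q{\left(V \right)} = \sqrt{V + V \left(-49 + V\right)}$
$f = -25$ ($f = 0 - 25 = -25$)
$u{\left(H \right)} = - \frac{25}{H}$
$\frac{-1382 + q{\left(112 \right)}}{u{\left(91 \right)} + 1982} = \frac{-1382 + \sqrt{112 \left(-48 + 112\right)}}{- \frac{25}{91} + 1982} = \frac{-1382 + \sqrt{112 \cdot 64}}{\left(-25\right) \frac{1}{91} + 1982} = \frac{-1382 + \sqrt{7168}}{- \frac{25}{91} + 1982} = \frac{-1382 + 32 \sqrt{7}}{\frac{180337}{91}} = \left(-1382 + 32 \sqrt{7}\right) \frac{91}{180337} = - \frac{125762}{180337} + \frac{2912 \sqrt{7}}{180337}$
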